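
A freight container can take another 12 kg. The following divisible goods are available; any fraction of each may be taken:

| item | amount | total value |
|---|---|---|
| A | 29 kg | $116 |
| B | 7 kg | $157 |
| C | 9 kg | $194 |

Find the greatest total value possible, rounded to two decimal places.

Take in order of value per unit:
- B (157/7 per unit): all 7 → value 157, running total 157.00
- C (194/9 per unit): 5 of 9 → value 5×194/9 = 107.7778, running total 264.78
Total 264.78.

264.78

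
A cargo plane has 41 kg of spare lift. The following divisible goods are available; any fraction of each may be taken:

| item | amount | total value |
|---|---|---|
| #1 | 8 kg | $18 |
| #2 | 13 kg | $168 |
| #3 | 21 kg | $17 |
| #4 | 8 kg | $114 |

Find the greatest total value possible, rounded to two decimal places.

309.71

Take in order of value per unit:
- #4 (114/8 per unit): all 8 → value 114, running total 114.00
- #2 (168/13 per unit): all 13 → value 168, running total 282.00
- #1 (18/8 per unit): all 8 → value 18, running total 300.00
- #3 (17/21 per unit): 12 of 21 → value 12×17/21 = 9.7143, running total 309.71
Total 309.71.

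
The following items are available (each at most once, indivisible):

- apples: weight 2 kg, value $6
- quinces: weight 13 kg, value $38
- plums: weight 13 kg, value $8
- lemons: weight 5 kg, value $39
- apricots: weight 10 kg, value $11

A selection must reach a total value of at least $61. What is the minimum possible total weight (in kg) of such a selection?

Subsets with value ≥ 61, sorted by total weight:
- quinces+lemons: weight 18, value 77
- apples+quinces+lemons: weight 20, value 83
- quinces+lemons+apricots: weight 28, value 88
- apples+quinces+lemons+apricots: weight 30, value 94
Minimum weight: 18 kg.

18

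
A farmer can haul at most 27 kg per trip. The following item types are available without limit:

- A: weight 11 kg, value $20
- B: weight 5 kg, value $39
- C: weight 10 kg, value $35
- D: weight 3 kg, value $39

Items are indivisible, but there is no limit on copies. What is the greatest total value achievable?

Best value-per-unit is D at 39/3, and filling with it alone uses weight 9×3=27. No mix of the others beats 9×39 = 351.

$351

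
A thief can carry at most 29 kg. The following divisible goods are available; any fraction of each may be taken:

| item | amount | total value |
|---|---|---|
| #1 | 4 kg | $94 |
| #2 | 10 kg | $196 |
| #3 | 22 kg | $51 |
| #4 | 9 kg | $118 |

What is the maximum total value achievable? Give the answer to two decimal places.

Take in order of value per unit:
- #1 (94/4 per unit): all 4 → value 94, running total 94.00
- #2 (196/10 per unit): all 10 → value 196, running total 290.00
- #4 (118/9 per unit): all 9 → value 118, running total 408.00
- #3 (51/22 per unit): 6 of 22 → value 6×51/22 = 13.9091, running total 421.91
Total 421.91.

421.91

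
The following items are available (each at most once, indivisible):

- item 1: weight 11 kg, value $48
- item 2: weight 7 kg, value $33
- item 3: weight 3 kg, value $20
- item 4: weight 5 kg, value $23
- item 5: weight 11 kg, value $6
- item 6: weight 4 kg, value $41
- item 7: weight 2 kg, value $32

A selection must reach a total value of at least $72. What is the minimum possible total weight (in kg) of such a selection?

6

Subsets with value ≥ 72, sorted by total weight:
- item 6+item 7: weight 6, value 73
- item 3+item 6+item 7: weight 9, value 93
- item 3+item 4+item 7: weight 10, value 75
- item 4+item 6+item 7: weight 11, value 96
Minimum weight: 6 kg.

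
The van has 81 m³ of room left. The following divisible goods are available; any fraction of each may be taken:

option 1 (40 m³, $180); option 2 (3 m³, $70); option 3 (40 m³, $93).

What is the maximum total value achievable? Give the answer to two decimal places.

338.35

Take in order of value per unit:
- option 2 (70/3 per unit): all 3 → value 70, running total 70.00
- option 1 (180/40 per unit): all 40 → value 180, running total 250.00
- option 3 (93/40 per unit): 38 of 40 → value 38×93/40 = 88.3500, running total 338.35
Total 338.35.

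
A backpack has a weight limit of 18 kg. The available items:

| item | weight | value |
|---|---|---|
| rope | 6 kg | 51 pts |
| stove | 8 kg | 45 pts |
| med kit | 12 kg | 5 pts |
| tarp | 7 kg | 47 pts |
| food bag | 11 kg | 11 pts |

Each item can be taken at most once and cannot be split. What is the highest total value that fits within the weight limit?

This is a 0/1 knapsack; check combinations near the capacity.
- rope+tarp: weight 6+7=13, value 51+47=98
- rope+stove: weight 6+8=14, value 51+45=96
- stove+tarp: weight 8+7=15, value 45+47=92
Best: 98 pts.

98 pts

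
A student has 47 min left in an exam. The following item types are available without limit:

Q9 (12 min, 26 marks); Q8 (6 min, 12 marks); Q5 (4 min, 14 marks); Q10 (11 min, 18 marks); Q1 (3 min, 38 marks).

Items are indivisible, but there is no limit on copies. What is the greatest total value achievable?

Best value-per-unit is Q1 at 38/3, and filling with it alone uses time 15×3=45. No mix of the others beats 15×38 = 570.

570 marks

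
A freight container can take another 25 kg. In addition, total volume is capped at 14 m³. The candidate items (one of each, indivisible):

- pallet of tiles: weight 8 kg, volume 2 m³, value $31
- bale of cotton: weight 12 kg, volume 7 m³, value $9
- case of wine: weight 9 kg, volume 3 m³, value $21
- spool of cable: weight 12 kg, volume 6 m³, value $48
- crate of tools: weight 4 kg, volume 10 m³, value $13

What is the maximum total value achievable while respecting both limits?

$79

Feasible sets respecting both limits:
- pallet of tiles+spool of cable: weight 20, volume 8, value 79
- case of wine+spool of cable: weight 21, volume 9, value 69
- bale of cotton+spool of cable: weight 24, volume 13, value 57
Best: $79.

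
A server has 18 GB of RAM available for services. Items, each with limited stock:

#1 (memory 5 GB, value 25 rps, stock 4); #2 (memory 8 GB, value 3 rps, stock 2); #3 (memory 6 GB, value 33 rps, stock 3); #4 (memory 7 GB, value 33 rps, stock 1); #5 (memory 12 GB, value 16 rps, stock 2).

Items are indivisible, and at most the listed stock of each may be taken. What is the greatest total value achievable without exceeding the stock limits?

Top feasible selections:
- 3×#3: memory 18, value 99
- 1×#1 + 2×#3: memory 17, value 91
- 1×#1 + 1×#3 + 1×#4: memory 18, value 91
Best: 99 rps.

99 rps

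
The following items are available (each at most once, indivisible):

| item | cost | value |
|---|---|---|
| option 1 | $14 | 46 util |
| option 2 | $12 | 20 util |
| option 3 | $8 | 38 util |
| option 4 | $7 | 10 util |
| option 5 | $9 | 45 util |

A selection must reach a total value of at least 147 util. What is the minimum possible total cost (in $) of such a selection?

43

Subsets with value ≥ 147, sorted by total cost:
- option 1+option 2+option 3+option 5: cost 43, value 149
- option 1+option 2+option 3+option 4+option 5: cost 50, value 159
Minimum cost: 43 $.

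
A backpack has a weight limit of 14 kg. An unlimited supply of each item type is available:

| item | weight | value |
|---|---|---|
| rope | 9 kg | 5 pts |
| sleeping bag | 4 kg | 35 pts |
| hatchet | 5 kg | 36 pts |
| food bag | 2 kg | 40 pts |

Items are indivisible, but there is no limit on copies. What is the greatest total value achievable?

Best value-per-unit is food bag at 40/2, and filling with it alone uses weight 7×2=14. No mix of the others beats 7×40 = 280.

280 pts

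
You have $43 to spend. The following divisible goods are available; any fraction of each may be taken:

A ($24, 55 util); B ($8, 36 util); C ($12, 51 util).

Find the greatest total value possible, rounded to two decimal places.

Take in order of value per unit:
- B (36/8 per unit): all 8 → value 36, running total 36.00
- C (51/12 per unit): all 12 → value 51, running total 87.00
- A (55/24 per unit): 23 of 24 → value 23×55/24 = 52.7083, running total 139.71
Total 139.71.

139.71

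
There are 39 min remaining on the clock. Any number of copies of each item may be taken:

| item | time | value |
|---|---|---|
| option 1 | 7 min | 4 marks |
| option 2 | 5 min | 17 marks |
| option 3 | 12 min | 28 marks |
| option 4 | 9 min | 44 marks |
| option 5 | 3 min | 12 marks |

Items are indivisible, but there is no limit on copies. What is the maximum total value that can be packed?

188 marks

Best value-per-unit is option 4 at 44/9; filling with it alone gives 4×44 = 176.
Optimal mix: 4×option 4 + 1×option 5 → time 39, value 188.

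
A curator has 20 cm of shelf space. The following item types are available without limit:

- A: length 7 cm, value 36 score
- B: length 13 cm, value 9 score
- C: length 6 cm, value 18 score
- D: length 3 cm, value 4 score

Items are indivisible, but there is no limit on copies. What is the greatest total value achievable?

90 score

Best value-per-unit is A at 36/7; filling with it alone gives 2×36 = 72.
Optimal mix: 2×A + 1×C → length 20, value 90.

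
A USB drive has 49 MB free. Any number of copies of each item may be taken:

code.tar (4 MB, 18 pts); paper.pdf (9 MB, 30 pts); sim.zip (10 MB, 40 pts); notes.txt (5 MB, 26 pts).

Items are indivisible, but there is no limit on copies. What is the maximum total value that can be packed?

Best value-per-unit is notes.txt at 26/5; filling with it alone gives 9×26 = 234.
Optimal mix: 1×code.tar + 9×notes.txt → size 49, value 252.

252 pts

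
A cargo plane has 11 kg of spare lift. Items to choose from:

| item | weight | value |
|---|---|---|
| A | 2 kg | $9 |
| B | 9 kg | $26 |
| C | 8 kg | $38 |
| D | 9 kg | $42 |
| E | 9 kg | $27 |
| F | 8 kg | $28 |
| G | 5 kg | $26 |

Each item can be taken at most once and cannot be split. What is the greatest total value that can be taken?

This is a 0/1 knapsack; check combinations near the capacity.
- A+D: weight 2+9=11, value 9+42=51
- A+C: weight 2+8=10, value 9+38=47
- D: weight 9, value 42
- C: weight 8, value 38
- A+F: weight 2+8=10, value 9+28=37
Best: $51.

$51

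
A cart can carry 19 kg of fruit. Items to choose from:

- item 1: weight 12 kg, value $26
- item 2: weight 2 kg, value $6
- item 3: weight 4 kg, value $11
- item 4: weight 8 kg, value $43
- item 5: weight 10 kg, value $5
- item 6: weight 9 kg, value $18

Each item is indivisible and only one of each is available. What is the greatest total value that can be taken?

$67

Check high-value combinations within 19 kg:
- item 2+item 4+item 6: weight 2+8+9=19, value 6+43+18=67
- item 4+item 6: weight 8+9=17, value 43+18=61
- item 2+item 3+item 4: weight 2+4+8=14, value 6+11+43=60
- item 3+item 4: weight 4+8=12, value 11+43=54
Best: $67.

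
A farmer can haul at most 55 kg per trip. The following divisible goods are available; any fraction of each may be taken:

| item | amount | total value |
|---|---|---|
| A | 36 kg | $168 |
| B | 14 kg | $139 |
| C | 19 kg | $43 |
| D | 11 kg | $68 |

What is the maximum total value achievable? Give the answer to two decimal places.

347.00

Take in order of value per unit:
- B (139/14 per unit): all 14 → value 139, running total 139.00
- D (68/11 per unit): all 11 → value 68, running total 207.00
- A (168/36 per unit): 30 of 36 → value 30×168/36 = 140.0000, running total 347.00
Total 347.00.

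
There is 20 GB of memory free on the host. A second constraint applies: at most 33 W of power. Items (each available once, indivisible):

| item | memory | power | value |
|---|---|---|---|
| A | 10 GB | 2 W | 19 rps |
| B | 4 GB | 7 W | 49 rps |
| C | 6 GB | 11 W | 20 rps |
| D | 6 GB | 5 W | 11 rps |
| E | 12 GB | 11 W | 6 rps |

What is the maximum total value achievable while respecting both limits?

Feasible sets respecting both limits:
- A+B+C: memory 20, power 20, value 88
- B+C+D: memory 16, power 23, value 80
- A+B+D: memory 20, power 14, value 79
Best: 88 rps.

88 rps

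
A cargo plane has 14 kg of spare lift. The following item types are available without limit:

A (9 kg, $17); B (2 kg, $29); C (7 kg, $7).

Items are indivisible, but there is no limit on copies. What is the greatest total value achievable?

Best value-per-unit is B at 29/2, and filling with it alone uses weight 7×2=14. No mix of the others beats 7×29 = 203.

$203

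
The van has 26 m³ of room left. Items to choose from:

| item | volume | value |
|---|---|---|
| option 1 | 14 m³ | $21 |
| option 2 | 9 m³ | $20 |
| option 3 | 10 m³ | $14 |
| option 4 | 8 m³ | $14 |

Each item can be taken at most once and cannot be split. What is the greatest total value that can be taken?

Check high-value combinations within 26 m³:
- option 1+option 2: volume 14+9=23, value 21+20=41
- option 1+option 4: volume 14+8=22, value 21+14=35
- option 1+option 3: volume 14+10=24, value 21+14=35
Best: $41.

$41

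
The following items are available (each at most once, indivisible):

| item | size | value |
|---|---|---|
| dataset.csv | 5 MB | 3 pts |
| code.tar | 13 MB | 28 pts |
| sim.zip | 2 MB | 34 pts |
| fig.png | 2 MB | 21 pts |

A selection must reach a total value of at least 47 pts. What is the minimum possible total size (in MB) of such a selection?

Subsets with value ≥ 47, sorted by total size:
- sim.zip+fig.png: size 4, value 55
- dataset.csv+sim.zip+fig.png: size 9, value 58
- code.tar+sim.zip: size 15, value 62
Minimum size: 4 MB.

4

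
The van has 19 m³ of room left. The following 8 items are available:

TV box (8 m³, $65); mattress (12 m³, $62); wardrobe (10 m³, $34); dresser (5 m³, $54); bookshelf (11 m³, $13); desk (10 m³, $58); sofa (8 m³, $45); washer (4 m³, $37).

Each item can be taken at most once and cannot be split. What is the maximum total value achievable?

Check high-value combinations within 19 m³:
- TV box+dresser+washer: volume 8+5+4=17, value 65+54+37=156
- dresser+desk+washer: volume 5+10+4=19, value 54+58+37=149
- dresser+sofa+washer: volume 5+8+4=17, value 54+45+37=136
- wardrobe+dresser+washer: volume 10+5+4=19, value 34+54+37=125
- TV box+desk: volume 8+10=18, value 65+58=123
Best: $156.

$156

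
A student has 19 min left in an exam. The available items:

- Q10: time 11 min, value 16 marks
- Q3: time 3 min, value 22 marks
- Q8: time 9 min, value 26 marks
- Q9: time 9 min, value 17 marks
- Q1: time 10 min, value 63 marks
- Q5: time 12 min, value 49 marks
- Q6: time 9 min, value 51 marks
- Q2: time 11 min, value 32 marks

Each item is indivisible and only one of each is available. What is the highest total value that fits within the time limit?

114 marks

This is a 0/1 knapsack; check combinations near the capacity.
- Q1+Q6: time 10+9=19, value 63+51=114
- Q8+Q1: time 9+10=19, value 26+63=89
- Q3+Q1: time 3+10=13, value 22+63=85
- Q9+Q1: time 9+10=19, value 17+63=80
- Q8+Q6: time 9+9=18, value 26+51=77
Best: 114 marks.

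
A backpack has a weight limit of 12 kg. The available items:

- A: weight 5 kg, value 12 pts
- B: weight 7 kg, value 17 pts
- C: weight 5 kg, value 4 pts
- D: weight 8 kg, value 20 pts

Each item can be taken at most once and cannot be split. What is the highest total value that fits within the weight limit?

This is a 0/1 knapsack; check combinations near the capacity.
- A+B: weight 5+7=12, value 12+17=29
- B+C: weight 7+5=12, value 17+4=21
- D: weight 8, value 20
- B: weight 7, value 17
Best: 29 pts.

29 pts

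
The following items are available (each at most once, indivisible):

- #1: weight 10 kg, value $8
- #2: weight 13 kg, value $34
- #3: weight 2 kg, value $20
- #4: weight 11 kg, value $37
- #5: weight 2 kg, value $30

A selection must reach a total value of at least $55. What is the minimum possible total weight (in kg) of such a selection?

Subsets with value ≥ 55, sorted by total weight:
- #4+#5: weight 13, value 67
- #3+#4: weight 13, value 57
- #1+#3+#5: weight 14, value 58
- #3+#4+#5: weight 15, value 87
Minimum weight: 13 kg.

13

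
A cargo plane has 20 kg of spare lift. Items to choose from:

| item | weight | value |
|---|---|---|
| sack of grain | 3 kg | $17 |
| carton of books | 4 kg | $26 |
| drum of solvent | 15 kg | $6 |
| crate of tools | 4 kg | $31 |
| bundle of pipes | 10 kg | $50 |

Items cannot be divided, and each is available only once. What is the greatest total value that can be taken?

Check high-value combinations within 20 kg:
- carton of books+crate of tools+bundle of pipes: weight 4+4+10=18, value 26+31+50=107
- sack of grain+crate of tools+bundle of pipes: weight 3+4+10=17, value 17+31+50=98
- sack of grain+carton of books+bundle of pipes: weight 3+4+10=17, value 17+26+50=93
Best: $107.

$107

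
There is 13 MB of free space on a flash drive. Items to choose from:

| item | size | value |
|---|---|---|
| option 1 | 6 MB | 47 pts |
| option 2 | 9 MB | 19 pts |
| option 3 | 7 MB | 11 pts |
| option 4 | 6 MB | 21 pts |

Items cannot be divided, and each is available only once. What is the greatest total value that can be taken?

68 pts

Check high-value combinations within 13 MB:
- option 1+option 4: size 6+6=12, value 47+21=68
- option 1+option 3: size 6+7=13, value 47+11=58
- option 1: size 6, value 47
Best: 68 pts.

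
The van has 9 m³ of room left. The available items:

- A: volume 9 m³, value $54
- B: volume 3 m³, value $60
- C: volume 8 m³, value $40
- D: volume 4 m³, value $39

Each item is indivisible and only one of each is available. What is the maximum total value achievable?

$99

Check high-value combinations within 9 m³:
- B+D: volume 3+4=7, value 60+39=99
- B: volume 3, value 60
- A: volume 9, value 54
- C: volume 8, value 40
Best: $99.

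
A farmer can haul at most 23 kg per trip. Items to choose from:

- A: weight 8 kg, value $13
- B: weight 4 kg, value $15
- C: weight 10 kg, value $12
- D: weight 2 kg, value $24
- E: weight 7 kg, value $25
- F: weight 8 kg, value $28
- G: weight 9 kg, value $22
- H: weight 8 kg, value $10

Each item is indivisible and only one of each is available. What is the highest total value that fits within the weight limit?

Check high-value combinations within 23 kg:
- B+D+E+F: weight 4+2+7+8=21, value 15+24+25+28=92
- B+D+F+G: weight 4+2+8+9=23, value 15+24+28+22=89
- B+D+E+G: weight 4+2+7+9=22, value 15+24+25+22=86
- A+B+D+F: weight 8+4+2+8=22, value 13+15+24+28=80
Best: $92.

$92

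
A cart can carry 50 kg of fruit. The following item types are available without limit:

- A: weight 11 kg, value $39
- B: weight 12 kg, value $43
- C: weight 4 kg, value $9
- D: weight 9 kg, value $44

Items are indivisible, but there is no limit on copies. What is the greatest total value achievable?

Best value-per-unit is D at 44/9; filling with it alone gives 5×44 = 220.
Optimal mix: 1×C + 5×D → weight 49, value 229.

$229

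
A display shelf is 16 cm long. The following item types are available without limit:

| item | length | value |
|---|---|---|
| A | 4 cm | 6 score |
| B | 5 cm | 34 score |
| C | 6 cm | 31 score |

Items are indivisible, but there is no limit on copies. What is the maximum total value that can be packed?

102 score

Best value-per-unit is B at 34/5, and filling with it alone uses length 3×5=15. No mix of the others beats 3×34 = 102.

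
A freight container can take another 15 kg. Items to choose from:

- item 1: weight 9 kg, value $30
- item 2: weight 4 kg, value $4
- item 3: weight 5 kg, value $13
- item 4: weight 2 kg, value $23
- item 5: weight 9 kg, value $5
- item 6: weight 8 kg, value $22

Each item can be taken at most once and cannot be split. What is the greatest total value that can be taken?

$58

Check high-value combinations within 15 kg:
- item 3+item 4+item 6: weight 5+2+8=15, value 13+23+22=58
- item 1+item 2+item 4: weight 9+4+2=15, value 30+4+23=57
- item 1+item 4: weight 9+2=11, value 30+23=53
Best: $58.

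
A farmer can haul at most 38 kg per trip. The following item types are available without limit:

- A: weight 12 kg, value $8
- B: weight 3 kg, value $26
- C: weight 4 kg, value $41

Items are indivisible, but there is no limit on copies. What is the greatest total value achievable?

$380

Best value-per-unit is C at 41/4; filling with it alone gives 9×41 = 369.
Optimal mix: 2×B + 8×C → weight 38, value 380.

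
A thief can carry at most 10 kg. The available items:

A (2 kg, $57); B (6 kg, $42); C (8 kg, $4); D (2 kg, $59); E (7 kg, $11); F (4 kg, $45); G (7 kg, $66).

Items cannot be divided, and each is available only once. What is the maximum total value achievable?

Check high-value combinations within 10 kg:
- A+D+F: weight 2+2+4=8, value 57+59+45=161
- A+B+D: weight 2+6+2=10, value 57+42+59=158
- D+G: weight 2+7=9, value 59+66=125
- A+G: weight 2+7=9, value 57+66=123
Best: $161.

$161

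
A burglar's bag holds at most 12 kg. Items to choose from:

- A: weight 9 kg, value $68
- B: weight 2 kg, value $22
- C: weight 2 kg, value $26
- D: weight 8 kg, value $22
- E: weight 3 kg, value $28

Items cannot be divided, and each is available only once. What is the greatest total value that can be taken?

$96

Check high-value combinations within 12 kg:
- A+E: weight 9+3=12, value 68+28=96
- A+C: weight 9+2=11, value 68+26=94
- A+B: weight 9+2=11, value 68+22=90
- B+C+E: weight 2+2+3=7, value 22+26+28=76
- B+C+D: weight 2+2+8=12, value 22+26+22=70
Best: $96.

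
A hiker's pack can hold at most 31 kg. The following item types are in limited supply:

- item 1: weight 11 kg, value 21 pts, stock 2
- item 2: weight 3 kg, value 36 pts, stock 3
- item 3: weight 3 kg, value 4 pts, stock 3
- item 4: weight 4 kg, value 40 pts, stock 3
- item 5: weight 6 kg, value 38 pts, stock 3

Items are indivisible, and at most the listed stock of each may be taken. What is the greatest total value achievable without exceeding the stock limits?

270 pts

Top feasible selections:
- 3×item 2 + 1×item 3 + 3×item 4 + 1×item 5: weight 30, value 270
- 2×item 2 + 3×item 4 + 2×item 5: weight 30, value 268
- 3×item 2 + 3×item 4 + 1×item 5: weight 27, value 266
Best: 270 pts.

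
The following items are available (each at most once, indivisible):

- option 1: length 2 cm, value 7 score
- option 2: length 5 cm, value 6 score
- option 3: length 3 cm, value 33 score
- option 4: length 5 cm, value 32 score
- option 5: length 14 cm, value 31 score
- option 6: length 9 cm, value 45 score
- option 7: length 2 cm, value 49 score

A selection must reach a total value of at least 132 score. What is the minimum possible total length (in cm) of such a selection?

Subsets with value ≥ 132, sorted by total length:
- option 1+option 3+option 6+option 7: length 16, value 134
- option 1+option 4+option 6+option 7: length 18, value 133
Minimum length: 16 cm.

16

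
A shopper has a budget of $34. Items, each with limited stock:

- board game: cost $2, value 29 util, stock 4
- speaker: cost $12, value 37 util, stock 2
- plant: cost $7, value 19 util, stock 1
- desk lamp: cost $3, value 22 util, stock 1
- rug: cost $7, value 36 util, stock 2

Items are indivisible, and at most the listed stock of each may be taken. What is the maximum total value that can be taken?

Best selections within cost 34 and stock limits:
- 4×board game + 1×plant + 1×desk lamp + 2×rug: cost 32, value 229
- 4×board game + 1×speaker + 2×rug: cost 34, value 225
Best: 229 util.

229 util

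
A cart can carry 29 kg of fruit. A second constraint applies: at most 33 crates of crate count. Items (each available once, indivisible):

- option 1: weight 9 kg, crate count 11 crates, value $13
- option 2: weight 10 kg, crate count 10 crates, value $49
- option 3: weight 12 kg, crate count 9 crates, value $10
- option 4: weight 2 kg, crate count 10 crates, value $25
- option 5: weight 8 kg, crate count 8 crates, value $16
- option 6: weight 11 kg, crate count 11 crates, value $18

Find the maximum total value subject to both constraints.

$92

Feasible sets respecting both limits:
- option 2+option 4+option 6: weight 23, crate count 31, value 92
- option 2+option 4+option 5: weight 20, crate count 28, value 90
- option 1+option 2+option 4: weight 21, crate count 31, value 87
- option 2+option 3+option 4: weight 24, crate count 29, value 84
Best: $92.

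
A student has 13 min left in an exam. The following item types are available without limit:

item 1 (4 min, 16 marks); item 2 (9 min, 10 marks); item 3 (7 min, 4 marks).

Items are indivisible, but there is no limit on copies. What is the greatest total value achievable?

48 marks

Best value-per-unit is item 1 at 16/4, and filling with it alone uses time 3×4=12. No mix of the others beats 3×16 = 48.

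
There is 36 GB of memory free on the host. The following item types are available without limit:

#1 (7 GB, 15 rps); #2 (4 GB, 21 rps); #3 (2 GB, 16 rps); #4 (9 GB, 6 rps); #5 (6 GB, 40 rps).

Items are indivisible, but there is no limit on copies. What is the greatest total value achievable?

Best value-per-unit is #3 at 16/2, and filling with it alone uses memory 18×2=36. No mix of the others beats 18×16 = 288.

288 rps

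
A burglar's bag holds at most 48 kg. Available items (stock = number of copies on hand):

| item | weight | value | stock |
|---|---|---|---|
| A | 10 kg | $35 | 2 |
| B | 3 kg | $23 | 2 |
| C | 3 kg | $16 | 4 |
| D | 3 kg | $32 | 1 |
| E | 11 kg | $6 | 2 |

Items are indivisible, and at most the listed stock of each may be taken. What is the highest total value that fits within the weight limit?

$212

Best selections within weight 48 and stock limits:
- 2×A + 2×B + 4×C + 1×D: weight 41, value 212
- 2×A + 2×B + 3×C + 1×D: weight 38, value 196
- 2×A + 1×B + 4×C + 1×D: weight 38, value 189
Best: $212.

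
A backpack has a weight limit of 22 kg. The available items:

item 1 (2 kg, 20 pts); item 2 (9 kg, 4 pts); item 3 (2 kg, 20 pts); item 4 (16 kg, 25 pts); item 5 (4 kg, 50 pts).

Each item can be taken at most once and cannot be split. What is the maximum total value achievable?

95 pts

Check high-value combinations within 22 kg:
- item 1+item 4+item 5: weight 2+16+4=22, value 20+25+50=95
- item 3+item 4+item 5: weight 2+16+4=22, value 20+25+50=95
- item 1+item 2+item 3+item 5: weight 2+9+2+4=17, value 20+4+20+50=94
- item 1+item 3+item 5: weight 2+2+4=8, value 20+20+50=90
- item 4+item 5: weight 16+4=20, value 25+50=75
Best: 95 pts.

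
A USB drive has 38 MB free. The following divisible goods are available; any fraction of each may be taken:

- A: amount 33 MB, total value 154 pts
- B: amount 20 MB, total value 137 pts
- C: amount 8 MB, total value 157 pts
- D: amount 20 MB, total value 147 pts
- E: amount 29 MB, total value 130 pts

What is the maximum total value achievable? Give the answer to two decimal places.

372.50

Take in order of value per unit:
- C (157/8 per unit): all 8 → value 157, running total 157.00
- D (147/20 per unit): all 20 → value 147, running total 304.00
- B (137/20 per unit): 10 of 20 → value 10×137/20 = 68.5000, running total 372.50
Total 372.50.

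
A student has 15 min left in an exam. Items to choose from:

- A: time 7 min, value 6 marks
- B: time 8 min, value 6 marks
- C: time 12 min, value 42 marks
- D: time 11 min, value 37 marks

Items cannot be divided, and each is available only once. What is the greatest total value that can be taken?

Check high-value combinations within 15 min:
- C: time 12, value 42
- D: time 11, value 37
- A+B: time 7+8=15, value 6+6=12
- A: time 7, value 6
- B: time 8, value 6
Best: 42 marks.

42 marks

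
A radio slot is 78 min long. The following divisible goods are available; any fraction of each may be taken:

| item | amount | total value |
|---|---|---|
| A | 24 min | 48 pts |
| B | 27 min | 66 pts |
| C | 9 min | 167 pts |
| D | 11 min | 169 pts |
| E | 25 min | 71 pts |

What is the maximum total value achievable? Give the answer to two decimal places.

Take in order of value per unit:
- C (167/9 per unit): all 9 → value 167, running total 167.00
- D (169/11 per unit): all 11 → value 169, running total 336.00
- E (71/25 per unit): all 25 → value 71, running total 407.00
- B (66/27 per unit): all 27 → value 66, running total 473.00
- A (48/24 per unit): 6 of 24 → value 6×48/24 = 12.0000, running total 485.00
Total 485.00.

485.00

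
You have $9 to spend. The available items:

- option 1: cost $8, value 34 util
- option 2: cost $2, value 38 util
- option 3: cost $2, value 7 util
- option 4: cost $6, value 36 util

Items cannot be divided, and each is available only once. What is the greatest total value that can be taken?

Check high-value combinations within $9:
- option 2+option 4: cost 2+6=8, value 38+36=74
- option 2+option 3: cost 2+2=4, value 38+7=45
- option 3+option 4: cost 2+6=8, value 7+36=43
- option 2: cost 2, value 38
Best: 74 util.

74 util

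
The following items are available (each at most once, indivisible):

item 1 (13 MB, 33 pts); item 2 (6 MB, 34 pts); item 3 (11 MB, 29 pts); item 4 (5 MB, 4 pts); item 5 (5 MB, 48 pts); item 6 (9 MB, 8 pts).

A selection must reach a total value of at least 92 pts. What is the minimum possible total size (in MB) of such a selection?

Subsets with value ≥ 92, sorted by total size:
- item 2+item 3+item 5: size 22, value 111
- item 1+item 2+item 5: size 24, value 115
- item 2+item 4+item 5+item 6: size 25, value 94
- item 2+item 3+item 4+item 5: size 27, value 115
Minimum size: 22 MB.

22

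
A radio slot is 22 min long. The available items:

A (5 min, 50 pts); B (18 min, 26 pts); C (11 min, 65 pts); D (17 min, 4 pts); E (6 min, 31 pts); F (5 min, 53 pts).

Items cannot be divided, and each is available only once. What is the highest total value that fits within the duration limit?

168 pts

Check high-value combinations within 22 min:
- A+C+F: duration 5+11+5=21, value 50+65+53=168
- C+E+F: duration 11+6+5=22, value 65+31+53=149
- A+C+E: duration 5+11+6=22, value 50+65+31=146
- A+E+F: duration 5+6+5=16, value 50+31+53=134
- C+F: duration 11+5=16, value 65+53=118
Best: 168 pts.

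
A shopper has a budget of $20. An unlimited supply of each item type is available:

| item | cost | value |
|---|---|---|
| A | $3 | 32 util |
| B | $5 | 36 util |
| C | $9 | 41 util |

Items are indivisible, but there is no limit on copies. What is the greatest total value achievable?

Best value-per-unit is A at 32/3; filling with it alone gives 6×32 = 192.
Optimal mix: 5×A + 1×B → cost 20, value 196.

196 util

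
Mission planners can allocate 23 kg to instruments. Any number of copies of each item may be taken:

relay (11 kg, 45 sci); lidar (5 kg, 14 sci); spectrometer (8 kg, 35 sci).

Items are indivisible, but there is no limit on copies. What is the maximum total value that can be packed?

Best value-per-unit is spectrometer at 35/8; filling with it alone gives 2×35 = 70.
Optimal mix: 2×relay → mass 22, value 90.

90 sci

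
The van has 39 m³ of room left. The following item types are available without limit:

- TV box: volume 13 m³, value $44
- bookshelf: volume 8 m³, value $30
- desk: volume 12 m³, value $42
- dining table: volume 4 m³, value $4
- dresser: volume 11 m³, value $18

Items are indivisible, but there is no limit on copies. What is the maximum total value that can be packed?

Best value-per-unit is bookshelf at 30/8; filling with it alone gives 4×30 = 120.
Optimal mix: 1×TV box + 3×bookshelf → volume 37, value 134.

$134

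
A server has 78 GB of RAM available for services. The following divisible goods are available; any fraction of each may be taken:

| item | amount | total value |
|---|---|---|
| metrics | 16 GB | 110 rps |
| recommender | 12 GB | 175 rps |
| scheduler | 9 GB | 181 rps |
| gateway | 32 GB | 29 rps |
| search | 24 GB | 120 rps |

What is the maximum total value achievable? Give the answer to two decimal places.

Take in order of value per unit:
- scheduler (181/9 per unit): all 9 → value 181, running total 181.00
- recommender (175/12 per unit): all 12 → value 175, running total 356.00
- metrics (110/16 per unit): all 16 → value 110, running total 466.00
- search (120/24 per unit): all 24 → value 120, running total 586.00
- gateway (29/32 per unit): 17 of 32 → value 17×29/32 = 15.4063, running total 601.41
Total 601.41.

601.41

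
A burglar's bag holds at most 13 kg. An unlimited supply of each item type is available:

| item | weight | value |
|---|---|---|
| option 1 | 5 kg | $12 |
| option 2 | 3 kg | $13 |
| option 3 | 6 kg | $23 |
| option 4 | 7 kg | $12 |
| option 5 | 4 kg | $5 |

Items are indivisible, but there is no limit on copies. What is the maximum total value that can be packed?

Best value-per-unit is option 2 at 13/3, and filling with it alone uses weight 4×3=12. No mix of the others beats 4×13 = 52.

$52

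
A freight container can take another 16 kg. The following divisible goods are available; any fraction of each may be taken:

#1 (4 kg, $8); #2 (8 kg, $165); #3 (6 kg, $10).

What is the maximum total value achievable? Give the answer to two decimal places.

Take in order of value per unit:
- #2 (165/8 per unit): all 8 → value 165, running total 165.00
- #1 (8/4 per unit): all 4 → value 8, running total 173.00
- #3 (10/6 per unit): 4 of 6 → value 4×10/6 = 6.6667, running total 179.67
Total 179.67.

179.67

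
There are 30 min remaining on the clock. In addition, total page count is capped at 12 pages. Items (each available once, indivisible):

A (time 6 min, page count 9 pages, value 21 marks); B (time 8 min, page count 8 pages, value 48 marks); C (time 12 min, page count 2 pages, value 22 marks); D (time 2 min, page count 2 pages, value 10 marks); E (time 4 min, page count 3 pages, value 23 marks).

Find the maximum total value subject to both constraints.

80 marks

Feasible sets respecting both limits:
- B+C+D: time 22, page count 12, value 80
- B+E: time 12, page count 11, value 71
- B+C: time 20, page count 10, value 70
Best: 80 marks.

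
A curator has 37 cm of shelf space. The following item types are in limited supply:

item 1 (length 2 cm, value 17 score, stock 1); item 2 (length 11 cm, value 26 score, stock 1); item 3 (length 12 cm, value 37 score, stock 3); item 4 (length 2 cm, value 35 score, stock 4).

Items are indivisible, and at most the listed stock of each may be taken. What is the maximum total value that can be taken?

Best selections within length 37 and stock limits:
- 1×item 1 + 2×item 3 + 4×item 4: length 34, value 231
- 1×item 1 + 1×item 2 + 1×item 3 + 4×item 4: length 33, value 220
Best: 231 score.

231 score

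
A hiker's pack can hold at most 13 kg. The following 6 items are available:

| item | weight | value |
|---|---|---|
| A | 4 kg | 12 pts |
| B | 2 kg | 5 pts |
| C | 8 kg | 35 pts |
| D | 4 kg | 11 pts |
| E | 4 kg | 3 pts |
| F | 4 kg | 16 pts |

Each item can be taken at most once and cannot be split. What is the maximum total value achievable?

51 pts

Check high-value combinations within 13 kg:
- C+F: weight 8+4=12, value 35+16=51
- A+C: weight 4+8=12, value 12+35=47
- C+D: weight 8+4=12, value 35+11=46
Best: 51 pts.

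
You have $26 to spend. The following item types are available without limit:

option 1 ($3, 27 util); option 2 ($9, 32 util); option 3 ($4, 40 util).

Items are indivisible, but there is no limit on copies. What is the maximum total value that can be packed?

Best value-per-unit is option 3 at 40/4; filling with it alone gives 6×40 = 240.
Optimal mix: 2×option 1 + 5×option 3 → cost 26, value 254.

254 util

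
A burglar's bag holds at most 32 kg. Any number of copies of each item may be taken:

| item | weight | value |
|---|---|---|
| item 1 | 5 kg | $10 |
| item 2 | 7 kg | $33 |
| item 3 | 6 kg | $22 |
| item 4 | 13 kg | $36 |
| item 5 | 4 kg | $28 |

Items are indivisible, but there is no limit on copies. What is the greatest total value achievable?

$224

Best value-per-unit is item 5 at 28/4, and filling with it alone uses weight 8×4=32. No mix of the others beats 8×28 = 224.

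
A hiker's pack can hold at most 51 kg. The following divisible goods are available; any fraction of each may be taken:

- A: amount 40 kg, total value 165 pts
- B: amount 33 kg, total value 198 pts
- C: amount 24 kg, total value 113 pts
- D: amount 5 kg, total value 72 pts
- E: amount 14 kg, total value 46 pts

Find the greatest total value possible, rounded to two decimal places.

331.21

Take in order of value per unit:
- D (72/5 per unit): all 5 → value 72, running total 72.00
- B (198/33 per unit): all 33 → value 198, running total 270.00
- C (113/24 per unit): 13 of 24 → value 13×113/24 = 61.2083, running total 331.21
Total 331.21.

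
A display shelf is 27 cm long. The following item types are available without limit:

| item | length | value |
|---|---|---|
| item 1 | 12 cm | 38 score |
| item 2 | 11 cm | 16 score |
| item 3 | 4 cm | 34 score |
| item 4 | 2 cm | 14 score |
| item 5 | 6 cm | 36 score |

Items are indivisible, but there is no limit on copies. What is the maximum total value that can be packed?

Best value-per-unit is item 3 at 34/4; filling with it alone gives 6×34 = 204.
Optimal mix: 6×item 3 + 1×item 4 → length 26, value 218.

218 score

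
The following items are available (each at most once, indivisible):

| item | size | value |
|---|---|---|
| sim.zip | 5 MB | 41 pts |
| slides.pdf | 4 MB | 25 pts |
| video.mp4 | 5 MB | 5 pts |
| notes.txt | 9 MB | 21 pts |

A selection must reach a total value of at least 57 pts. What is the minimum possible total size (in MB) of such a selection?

Subsets with value ≥ 57, sorted by total size:
- sim.zip+slides.pdf: size 9, value 66
- sim.zip+slides.pdf+video.mp4: size 14, value 71
- sim.zip+notes.txt: size 14, value 62
Minimum size: 9 MB.

9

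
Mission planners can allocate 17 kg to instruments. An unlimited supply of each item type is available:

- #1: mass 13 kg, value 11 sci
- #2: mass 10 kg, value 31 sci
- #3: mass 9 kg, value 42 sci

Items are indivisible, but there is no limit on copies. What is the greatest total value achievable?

42 sci

Best value-per-unit is #3 at 42/9, and filling with it alone uses mass 1×9=9. No mix of the others beats 1×42 = 42.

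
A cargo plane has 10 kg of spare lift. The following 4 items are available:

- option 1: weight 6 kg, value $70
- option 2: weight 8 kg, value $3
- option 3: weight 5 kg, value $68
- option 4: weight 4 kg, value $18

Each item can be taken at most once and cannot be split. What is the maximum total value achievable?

Check high-value combinations within 10 kg:
- option 1+option 4: weight 6+4=10, value 70+18=88
- option 3+option 4: weight 5+4=9, value 68+18=86
- option 1: weight 6, value 70
Best: $88.

$88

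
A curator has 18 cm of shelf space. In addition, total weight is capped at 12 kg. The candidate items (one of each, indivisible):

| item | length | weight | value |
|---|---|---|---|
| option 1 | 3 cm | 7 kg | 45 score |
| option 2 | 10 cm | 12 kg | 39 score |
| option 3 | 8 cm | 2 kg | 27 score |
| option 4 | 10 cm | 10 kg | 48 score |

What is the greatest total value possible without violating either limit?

Feasible sets respecting both limits:
- option 3+option 4: length 18, weight 12, value 75
- option 1+option 3: length 11, weight 9, value 72
- option 4: length 10, weight 10, value 48
Best: 75 score.

75 score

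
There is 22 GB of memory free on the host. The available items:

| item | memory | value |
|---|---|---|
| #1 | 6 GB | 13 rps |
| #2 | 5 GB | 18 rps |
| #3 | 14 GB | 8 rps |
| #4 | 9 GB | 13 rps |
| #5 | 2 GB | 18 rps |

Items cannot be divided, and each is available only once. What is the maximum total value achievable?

62 rps

Check high-value combinations within 22 GB:
- #1+#2+#4+#5: memory 6+5+9+2=22, value 13+18+13+18=62
- #1+#2+#5: memory 6+5+2=13, value 13+18+18=49
- #2+#4+#5: memory 5+9+2=16, value 18+13+18=49
- #1+#4+#5: memory 6+9+2=17, value 13+13+18=44
Best: 62 rps.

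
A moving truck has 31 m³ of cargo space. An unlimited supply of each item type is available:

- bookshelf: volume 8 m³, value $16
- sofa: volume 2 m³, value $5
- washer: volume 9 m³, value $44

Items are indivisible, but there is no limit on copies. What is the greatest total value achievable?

Best value-per-unit is washer at 44/9; filling with it alone gives 3×44 = 132.
Optimal mix: 2×sofa + 3×washer → volume 31, value 142.

$142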